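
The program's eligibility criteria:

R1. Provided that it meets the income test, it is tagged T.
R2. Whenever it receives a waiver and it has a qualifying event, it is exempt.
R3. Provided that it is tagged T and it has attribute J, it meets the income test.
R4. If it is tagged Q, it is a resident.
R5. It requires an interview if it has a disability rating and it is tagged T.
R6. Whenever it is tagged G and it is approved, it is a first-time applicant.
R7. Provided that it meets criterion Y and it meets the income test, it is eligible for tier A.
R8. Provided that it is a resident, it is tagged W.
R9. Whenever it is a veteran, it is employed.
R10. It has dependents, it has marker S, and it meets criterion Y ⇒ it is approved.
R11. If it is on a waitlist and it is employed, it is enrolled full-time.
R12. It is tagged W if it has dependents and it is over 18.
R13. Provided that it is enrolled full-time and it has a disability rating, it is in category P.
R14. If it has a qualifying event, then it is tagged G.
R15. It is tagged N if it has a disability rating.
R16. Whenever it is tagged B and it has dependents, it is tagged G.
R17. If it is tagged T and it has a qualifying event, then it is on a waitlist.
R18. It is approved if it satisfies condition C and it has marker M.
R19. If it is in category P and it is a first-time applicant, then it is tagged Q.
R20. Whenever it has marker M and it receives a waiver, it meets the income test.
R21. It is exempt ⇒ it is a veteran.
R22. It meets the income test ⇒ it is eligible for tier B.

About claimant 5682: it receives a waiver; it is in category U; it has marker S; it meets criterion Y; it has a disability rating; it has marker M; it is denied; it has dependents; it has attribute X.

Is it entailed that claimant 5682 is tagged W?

No

Forward chaining from the given facts derives: is approved, is tagged N, meets the income test, is eligible for tier B, is tagged T, requires an interview, is eligible for tier A.
Rules concluding "it is tagged W": R8 needs "it is a resident"; R12 needs "it is over 18" — none of these are established.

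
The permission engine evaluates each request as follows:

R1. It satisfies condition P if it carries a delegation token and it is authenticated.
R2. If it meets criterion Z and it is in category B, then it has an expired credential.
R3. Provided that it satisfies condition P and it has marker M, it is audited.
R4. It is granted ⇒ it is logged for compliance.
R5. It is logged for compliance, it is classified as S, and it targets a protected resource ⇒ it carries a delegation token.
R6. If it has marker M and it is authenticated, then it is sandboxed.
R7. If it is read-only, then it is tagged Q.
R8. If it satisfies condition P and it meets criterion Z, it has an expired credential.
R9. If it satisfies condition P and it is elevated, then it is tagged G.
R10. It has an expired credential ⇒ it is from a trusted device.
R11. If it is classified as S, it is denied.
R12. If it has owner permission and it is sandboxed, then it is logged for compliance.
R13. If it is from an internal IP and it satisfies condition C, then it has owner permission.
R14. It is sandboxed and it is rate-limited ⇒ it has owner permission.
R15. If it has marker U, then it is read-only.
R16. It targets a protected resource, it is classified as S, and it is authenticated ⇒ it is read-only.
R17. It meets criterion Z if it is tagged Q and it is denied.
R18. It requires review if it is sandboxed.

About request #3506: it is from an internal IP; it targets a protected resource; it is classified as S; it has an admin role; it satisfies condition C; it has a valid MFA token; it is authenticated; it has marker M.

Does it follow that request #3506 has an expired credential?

Yes

By R6 (it has marker M, it is authenticated): it is sandboxed.
By R11 (it is classified as S): it is denied.
By R13 (it is from an internal IP, it satisfies condition C): it has owner permission.
By R16 (it targets a protected resource, it is classified as S, it is authenticated): it is read-only.
By R7 (it is read-only): it is tagged Q.
By R12 (it has owner permission, it is sandboxed): it is logged for compliance.
By R17 (it is tagged Q, it is denied): it meets criterion Z.
By R5 (it is logged for compliance, it is classified as S, it targets a protected resource): it carries a delegation token.
By R1 (it carries a delegation token, it is authenticated): it satisfies condition P.
By R8 (it satisfies condition P, it meets criterion Z): it has an expired credential.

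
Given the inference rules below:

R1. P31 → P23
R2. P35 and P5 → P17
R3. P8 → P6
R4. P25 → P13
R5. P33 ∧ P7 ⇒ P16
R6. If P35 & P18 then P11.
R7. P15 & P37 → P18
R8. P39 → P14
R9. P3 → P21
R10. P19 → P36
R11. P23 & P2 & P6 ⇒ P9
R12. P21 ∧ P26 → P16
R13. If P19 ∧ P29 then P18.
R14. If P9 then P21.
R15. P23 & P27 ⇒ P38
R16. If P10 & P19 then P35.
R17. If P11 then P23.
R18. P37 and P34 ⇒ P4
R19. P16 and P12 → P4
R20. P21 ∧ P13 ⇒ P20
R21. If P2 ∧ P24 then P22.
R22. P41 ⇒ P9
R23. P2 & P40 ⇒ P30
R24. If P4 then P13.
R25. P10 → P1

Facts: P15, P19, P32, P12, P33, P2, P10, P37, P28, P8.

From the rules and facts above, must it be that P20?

Forward chaining from the given facts derives: P6, P18, P36, P35, P1, P11, P23, P9, P21.
The only rule concluding P20 is R20, which needs P13; that is never established.

No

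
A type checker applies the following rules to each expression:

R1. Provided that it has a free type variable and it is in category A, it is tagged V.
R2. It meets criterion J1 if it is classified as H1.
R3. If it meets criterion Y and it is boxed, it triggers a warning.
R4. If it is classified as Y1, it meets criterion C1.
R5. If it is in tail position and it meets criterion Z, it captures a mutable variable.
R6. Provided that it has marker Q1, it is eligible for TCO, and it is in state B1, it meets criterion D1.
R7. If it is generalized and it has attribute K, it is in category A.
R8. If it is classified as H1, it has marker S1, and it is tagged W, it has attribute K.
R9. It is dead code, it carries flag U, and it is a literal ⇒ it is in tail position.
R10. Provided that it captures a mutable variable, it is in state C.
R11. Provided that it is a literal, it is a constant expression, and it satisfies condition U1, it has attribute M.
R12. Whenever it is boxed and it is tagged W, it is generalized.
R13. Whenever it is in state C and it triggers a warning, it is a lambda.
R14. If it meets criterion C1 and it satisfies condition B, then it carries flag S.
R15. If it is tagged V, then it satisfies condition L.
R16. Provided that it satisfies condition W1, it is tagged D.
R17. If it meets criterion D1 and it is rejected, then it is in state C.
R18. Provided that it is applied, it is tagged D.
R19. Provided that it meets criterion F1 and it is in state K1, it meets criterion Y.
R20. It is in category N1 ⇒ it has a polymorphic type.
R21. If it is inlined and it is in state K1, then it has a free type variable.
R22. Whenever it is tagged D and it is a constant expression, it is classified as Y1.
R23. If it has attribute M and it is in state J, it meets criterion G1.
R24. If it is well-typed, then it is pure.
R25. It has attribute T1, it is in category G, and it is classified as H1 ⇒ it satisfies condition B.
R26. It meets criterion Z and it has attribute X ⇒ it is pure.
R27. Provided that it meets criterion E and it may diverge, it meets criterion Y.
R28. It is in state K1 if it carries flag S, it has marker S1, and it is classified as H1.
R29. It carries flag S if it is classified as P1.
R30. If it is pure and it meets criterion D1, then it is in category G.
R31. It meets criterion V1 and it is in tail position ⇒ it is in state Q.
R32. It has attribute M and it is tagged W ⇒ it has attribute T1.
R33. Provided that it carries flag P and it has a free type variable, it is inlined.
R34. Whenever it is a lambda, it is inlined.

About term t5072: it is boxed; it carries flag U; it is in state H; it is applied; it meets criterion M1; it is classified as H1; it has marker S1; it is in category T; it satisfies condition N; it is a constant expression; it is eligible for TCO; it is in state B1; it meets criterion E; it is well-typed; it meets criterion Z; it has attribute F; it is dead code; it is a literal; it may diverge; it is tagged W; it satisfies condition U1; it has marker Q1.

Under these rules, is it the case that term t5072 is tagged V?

Yes

By R6 (it has marker Q1, it is eligible for TCO, it is in state B1): it meets criterion D1.
By R8 (it is classified as H1, it has marker S1, it is tagged W): it has attribute K.
By R9 (it is dead code, it carries flag U, it is a literal): it is in tail position.
By R11 (it is a literal, it is a constant expression, it satisfies condition U1): it has attribute M.
By R12 (it is boxed, it is tagged W): it is generalized.
By R18 (it is applied): it is tagged D.
By R22 (it is tagged D, it is a constant expression): it is classified as Y1.
By R24 (it is well-typed): it is pure.
By R27 (it meets criterion E, it may diverge): it meets criterion Y.
By R30 (it is pure, it meets criterion D1): it is in category G.
By R32 (it has attribute M, it is tagged W): it has attribute T1.
By R3 (it meets criterion Y, it is boxed): it triggers a warning.
By R4 (it is classified as Y1): it meets criterion C1.
By R5 (it is in tail position, it meets criterion Z): it captures a mutable variable.
By R7 (it is generalized, it has attribute K): it is in category A.
By R10 (it captures a mutable variable): it is in state C.
By R13 (it is in state C, it triggers a warning): it is a lambda.
By R25 (it has attribute T1, it is in category G, it is classified as H1): it satisfies condition B.
By R34 (it is a lambda): it is inlined.
By R14 (it meets criterion C1, it satisfies condition B): it carries flag S.
By R28 (it carries flag S, it has marker S1, it is classified as H1): it is in state K1.
By R21 (it is inlined, it is in state K1): it has a free type variable.
By R1 (it has a free type variable, it is in category A): it is tagged V.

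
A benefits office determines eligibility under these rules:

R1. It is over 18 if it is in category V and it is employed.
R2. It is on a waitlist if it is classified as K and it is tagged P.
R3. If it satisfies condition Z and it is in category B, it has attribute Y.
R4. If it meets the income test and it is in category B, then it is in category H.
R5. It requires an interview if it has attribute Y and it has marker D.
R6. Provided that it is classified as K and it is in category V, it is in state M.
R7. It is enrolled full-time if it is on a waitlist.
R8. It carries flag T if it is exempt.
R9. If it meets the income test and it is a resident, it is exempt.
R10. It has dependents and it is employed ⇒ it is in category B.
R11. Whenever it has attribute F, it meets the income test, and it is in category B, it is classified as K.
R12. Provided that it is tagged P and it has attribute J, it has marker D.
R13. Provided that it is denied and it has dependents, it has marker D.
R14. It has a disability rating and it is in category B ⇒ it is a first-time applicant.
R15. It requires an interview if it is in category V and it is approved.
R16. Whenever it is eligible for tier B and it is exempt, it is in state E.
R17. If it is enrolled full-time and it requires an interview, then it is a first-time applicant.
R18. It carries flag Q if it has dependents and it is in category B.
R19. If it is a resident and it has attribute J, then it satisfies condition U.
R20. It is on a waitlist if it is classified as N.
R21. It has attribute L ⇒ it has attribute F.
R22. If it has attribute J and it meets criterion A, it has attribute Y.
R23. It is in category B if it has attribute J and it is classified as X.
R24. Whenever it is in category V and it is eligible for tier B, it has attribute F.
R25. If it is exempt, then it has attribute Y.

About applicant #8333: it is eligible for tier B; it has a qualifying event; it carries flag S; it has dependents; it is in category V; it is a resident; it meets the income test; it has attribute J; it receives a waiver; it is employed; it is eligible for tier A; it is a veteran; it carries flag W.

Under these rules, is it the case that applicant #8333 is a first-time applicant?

Forward chaining from the given facts derives: is over 18, is exempt, is in category B, is in state E, carries flag Q, satisfies condition U, has attribute F, has attribute Y, is in category H, carries flag T, is classified as K, is in state M.
Rules concluding "it is a first-time applicant": R14 needs "it has a disability rating"; R17 needs "it is enrolled full-time" — none of these are established.

No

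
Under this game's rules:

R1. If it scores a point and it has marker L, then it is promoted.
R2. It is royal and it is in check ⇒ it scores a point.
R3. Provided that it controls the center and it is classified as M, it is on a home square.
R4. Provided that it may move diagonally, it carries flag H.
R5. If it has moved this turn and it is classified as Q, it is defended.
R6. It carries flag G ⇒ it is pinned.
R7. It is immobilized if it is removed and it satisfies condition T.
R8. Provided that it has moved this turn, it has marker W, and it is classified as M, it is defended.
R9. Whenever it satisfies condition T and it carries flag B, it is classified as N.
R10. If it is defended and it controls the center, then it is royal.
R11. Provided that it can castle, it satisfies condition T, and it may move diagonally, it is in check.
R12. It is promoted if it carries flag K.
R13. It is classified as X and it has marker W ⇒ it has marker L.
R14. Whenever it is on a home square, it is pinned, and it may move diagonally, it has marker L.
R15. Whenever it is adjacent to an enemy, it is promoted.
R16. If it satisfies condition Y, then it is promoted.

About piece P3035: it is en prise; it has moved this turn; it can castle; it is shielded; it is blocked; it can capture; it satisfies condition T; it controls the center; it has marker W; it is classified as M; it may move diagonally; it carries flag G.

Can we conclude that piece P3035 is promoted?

Yes

By R3 (it controls the center, it is classified as M): it is on a home square.
By R6 (it carries flag G): it is pinned.
By R8 (it has moved this turn, it has marker W, it is classified as M): it is defended.
By R10 (it is defended, it controls the center): it is royal.
By R11 (it can castle, it satisfies condition T, it may move diagonally): it is in check.
By R14 (it is on a home square, it is pinned, it may move diagonally): it has marker L.
By R2 (it is royal, it is in check): it scores a point.
By R1 (it scores a point, it has marker L): it is promoted.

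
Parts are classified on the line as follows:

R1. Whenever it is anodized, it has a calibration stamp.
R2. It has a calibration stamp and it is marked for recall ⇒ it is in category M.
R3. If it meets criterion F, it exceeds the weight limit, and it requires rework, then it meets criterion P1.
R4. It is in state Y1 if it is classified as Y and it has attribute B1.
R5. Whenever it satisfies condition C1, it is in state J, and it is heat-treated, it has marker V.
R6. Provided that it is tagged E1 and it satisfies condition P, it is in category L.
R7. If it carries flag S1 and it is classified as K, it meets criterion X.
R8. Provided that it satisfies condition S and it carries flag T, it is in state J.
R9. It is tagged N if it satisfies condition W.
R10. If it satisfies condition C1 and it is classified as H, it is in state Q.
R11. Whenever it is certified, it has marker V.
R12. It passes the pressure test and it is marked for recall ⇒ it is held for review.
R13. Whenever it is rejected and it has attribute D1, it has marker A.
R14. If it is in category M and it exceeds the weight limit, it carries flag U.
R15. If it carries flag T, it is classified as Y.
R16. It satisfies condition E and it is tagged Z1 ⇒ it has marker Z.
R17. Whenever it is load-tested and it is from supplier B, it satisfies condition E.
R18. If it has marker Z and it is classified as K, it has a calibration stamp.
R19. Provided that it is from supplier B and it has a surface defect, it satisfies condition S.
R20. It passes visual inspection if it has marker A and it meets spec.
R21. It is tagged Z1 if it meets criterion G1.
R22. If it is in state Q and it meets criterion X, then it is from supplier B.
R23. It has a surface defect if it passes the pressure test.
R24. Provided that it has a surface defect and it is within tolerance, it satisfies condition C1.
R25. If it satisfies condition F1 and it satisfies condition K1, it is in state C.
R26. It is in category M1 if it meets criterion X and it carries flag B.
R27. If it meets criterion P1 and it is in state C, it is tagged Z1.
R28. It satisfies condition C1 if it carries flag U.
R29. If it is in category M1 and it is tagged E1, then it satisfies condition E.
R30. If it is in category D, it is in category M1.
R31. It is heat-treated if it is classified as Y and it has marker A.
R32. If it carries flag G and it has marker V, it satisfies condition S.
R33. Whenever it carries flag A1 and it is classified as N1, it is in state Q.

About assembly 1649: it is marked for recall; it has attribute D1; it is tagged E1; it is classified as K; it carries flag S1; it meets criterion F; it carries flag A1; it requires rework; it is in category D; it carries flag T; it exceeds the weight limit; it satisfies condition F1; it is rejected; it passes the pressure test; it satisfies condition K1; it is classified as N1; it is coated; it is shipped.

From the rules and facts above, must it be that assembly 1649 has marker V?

Yes

By R3 (it meets criterion F, it exceeds the weight limit, it requires rework): it meets criterion P1.
By R7 (it carries flag S1, it is classified as K): it meets criterion X.
By R13 (it is rejected, it has attribute D1): it has marker A.
By R15 (it carries flag T): it is classified as Y.
By R23 (it passes the pressure test): it has a surface defect.
By R25 (it satisfies condition F1, it satisfies condition K1): it is in state C.
By R27 (it meets criterion P1, it is in state C): it is tagged Z1.
By R30 (it is in category D): it is in category M1.
By R31 (it is classified as Y, it has marker A): it is heat-treated.
By R33 (it carries flag A1, it is classified as N1): it is in state Q.
By R22 (it is in state Q, it meets criterion X): it is from supplier B.
By R29 (it is in category M1, it is tagged E1): it satisfies condition E.
By R16 (it satisfies condition E, it is tagged Z1): it has marker Z.
By R18 (it has marker Z, it is classified as K): it has a calibration stamp.
By R19 (it is from supplier B, it has a surface defect): it satisfies condition S.
By R2 (it has a calibration stamp, it is marked for recall): it is in category M.
By R8 (it satisfies condition S, it carries flag T): it is in state J.
By R14 (it is in category M, it exceeds the weight limit): it carries flag U.
By R28 (it carries flag U): it satisfies condition C1.
By R5 (it satisfies condition C1, it is in state J, it is heat-treated): it has marker V.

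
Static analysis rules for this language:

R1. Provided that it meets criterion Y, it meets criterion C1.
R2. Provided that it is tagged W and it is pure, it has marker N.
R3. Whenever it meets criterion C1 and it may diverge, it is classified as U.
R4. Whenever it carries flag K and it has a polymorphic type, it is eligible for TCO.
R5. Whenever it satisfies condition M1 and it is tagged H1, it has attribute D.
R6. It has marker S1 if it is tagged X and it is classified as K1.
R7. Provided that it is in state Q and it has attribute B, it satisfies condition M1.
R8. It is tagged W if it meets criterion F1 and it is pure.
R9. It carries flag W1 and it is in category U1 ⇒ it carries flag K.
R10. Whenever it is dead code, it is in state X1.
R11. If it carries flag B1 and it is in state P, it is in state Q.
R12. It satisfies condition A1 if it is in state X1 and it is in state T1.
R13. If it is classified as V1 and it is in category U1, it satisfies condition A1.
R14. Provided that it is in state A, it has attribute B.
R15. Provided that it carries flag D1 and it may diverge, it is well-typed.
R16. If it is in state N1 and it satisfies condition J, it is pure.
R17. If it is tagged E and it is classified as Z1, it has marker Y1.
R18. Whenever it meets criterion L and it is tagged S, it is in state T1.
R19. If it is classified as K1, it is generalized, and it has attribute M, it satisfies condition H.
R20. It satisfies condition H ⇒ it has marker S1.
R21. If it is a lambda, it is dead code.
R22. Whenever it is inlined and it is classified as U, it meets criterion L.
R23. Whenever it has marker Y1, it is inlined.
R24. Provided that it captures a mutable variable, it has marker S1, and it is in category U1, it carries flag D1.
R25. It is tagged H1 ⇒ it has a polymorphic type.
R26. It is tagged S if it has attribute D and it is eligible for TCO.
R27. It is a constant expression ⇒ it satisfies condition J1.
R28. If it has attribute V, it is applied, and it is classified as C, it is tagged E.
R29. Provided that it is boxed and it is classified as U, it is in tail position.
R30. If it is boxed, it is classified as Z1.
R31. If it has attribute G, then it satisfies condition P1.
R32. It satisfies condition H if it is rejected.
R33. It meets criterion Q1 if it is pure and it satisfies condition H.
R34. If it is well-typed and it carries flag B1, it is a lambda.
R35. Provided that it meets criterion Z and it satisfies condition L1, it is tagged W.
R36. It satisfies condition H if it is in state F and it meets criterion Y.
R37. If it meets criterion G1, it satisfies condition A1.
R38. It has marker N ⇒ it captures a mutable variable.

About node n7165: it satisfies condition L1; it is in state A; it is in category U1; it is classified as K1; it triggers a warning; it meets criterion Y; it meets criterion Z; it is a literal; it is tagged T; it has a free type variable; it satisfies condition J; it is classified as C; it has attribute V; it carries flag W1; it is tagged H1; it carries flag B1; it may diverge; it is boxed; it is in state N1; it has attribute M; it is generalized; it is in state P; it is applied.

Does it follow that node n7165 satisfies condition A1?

Yes

By R1 (it meets criterion Y): it meets criterion C1.
By R3 (it meets criterion C1, it may diverge): it is classified as U.
By R9 (it carries flag W1, it is in category U1): it carries flag K.
By R11 (it carries flag B1, it is in state P): it is in state Q.
By R14 (it is in state A): it has attribute B.
By R16 (it is in state N1, it satisfies condition J): it is pure.
By R19 (it is classified as K1, it is generalized, it has attribute M): it satisfies condition H.
By R20 (it satisfies condition H): it has marker S1.
By R25 (it is tagged H1): it has a polymorphic type.
By R28 (it has attribute V, it is applied, it is classified as C): it is tagged E.
By R30 (it is boxed): it is classified as Z1.
By R35 (it meets criterion Z, it satisfies condition L1): it is tagged W.
By R2 (it is tagged W, it is pure): it has marker N.
By R4 (it carries flag K, it has a polymorphic type): it is eligible for TCO.
By R7 (it is in state Q, it has attribute B): it satisfies condition M1.
By R17 (it is tagged E, it is classified as Z1): it has marker Y1.
By R23 (it has marker Y1): it is inlined.
By R38 (it has marker N): it captures a mutable variable.
By R5 (it satisfies condition M1, it is tagged H1): it has attribute D.
By R22 (it is inlined, it is classified as U): it meets criterion L.
By R24 (it captures a mutable variable, it has marker S1, it is in category U1): it carries flag D1.
By R26 (it has attribute D, it is eligible for TCO): it is tagged S.
By R15 (it carries flag D1, it may diverge): it is well-typed.
By R18 (it meets criterion L, it is tagged S): it is in state T1.
By R34 (it is well-typed, it carries flag B1): it is a lambda.
By R21 (it is a lambda): it is dead code.
By R10 (it is dead code): it is in state X1.
By R12 (it is in state X1, it is in state T1): it satisfies condition A1.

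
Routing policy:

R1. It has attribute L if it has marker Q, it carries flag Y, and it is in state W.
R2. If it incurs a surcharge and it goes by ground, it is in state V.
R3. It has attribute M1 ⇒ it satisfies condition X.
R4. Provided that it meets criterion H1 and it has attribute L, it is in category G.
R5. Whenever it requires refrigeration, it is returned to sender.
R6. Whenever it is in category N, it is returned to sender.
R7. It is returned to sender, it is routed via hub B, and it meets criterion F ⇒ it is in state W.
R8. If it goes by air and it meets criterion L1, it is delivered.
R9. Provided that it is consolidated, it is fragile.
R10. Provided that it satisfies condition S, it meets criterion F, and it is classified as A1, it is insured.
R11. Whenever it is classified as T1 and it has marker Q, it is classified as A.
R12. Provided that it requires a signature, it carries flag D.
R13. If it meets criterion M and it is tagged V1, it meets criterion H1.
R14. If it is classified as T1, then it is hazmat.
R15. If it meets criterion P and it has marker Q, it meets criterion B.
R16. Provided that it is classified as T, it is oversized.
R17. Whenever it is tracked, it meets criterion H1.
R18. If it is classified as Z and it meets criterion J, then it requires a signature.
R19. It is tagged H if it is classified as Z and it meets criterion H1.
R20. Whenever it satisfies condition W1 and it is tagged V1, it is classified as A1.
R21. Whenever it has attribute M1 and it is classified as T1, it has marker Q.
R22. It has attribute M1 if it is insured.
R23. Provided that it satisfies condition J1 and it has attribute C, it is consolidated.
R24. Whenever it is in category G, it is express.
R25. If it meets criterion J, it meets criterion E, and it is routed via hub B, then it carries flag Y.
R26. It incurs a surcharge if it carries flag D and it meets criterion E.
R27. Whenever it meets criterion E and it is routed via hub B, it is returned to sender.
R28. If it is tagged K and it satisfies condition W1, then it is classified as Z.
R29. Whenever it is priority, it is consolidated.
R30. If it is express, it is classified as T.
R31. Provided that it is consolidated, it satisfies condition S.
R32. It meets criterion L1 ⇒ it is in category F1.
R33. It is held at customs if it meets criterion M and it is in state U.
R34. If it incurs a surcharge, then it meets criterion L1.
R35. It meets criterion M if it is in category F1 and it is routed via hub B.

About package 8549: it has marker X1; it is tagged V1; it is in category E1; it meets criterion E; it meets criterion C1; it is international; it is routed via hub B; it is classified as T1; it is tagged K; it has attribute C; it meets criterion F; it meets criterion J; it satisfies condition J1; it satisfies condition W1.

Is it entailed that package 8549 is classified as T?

By R20 (it satisfies condition W1, it is tagged V1): it is classified as A1.
By R23 (it satisfies condition J1, it has attribute C): it is consolidated.
By R25 (it meets criterion J, it meets criterion E, it is routed via hub B): it carries flag Y.
By R27 (it meets criterion E, it is routed via hub B): it is returned to sender.
By R28 (it is tagged K, it satisfies condition W1): it is classified as Z.
By R31 (it is consolidated): it satisfies condition S.
By R7 (it is returned to sender, it is routed via hub B, it meets criterion F): it is in state W.
By R10 (it satisfies condition S, it meets criterion F, it is classified as A1): it is insured.
By R18 (it is classified as Z, it meets criterion J): it requires a signature.
By R22 (it is insured): it has attribute M1.
By R12 (it requires a signature): it carries flag D.
By R21 (it has attribute M1, it is classified as T1): it has marker Q.
By R26 (it carries flag D, it meets criterion E): it incurs a surcharge.
By R34 (it incurs a surcharge): it meets criterion L1.
By R1 (it has marker Q, it carries flag Y, it is in state W): it has attribute L.
By R32 (it meets criterion L1): it is in category F1.
By R35 (it is in category F1, it is routed via hub B): it meets criterion M.
By R13 (it meets criterion M, it is tagged V1): it meets criterion H1.
By R4 (it meets criterion H1, it has attribute L): it is in category G.
By R24 (it is in category G): it is express.
By R30 (it is express): it is classified as T.

Yes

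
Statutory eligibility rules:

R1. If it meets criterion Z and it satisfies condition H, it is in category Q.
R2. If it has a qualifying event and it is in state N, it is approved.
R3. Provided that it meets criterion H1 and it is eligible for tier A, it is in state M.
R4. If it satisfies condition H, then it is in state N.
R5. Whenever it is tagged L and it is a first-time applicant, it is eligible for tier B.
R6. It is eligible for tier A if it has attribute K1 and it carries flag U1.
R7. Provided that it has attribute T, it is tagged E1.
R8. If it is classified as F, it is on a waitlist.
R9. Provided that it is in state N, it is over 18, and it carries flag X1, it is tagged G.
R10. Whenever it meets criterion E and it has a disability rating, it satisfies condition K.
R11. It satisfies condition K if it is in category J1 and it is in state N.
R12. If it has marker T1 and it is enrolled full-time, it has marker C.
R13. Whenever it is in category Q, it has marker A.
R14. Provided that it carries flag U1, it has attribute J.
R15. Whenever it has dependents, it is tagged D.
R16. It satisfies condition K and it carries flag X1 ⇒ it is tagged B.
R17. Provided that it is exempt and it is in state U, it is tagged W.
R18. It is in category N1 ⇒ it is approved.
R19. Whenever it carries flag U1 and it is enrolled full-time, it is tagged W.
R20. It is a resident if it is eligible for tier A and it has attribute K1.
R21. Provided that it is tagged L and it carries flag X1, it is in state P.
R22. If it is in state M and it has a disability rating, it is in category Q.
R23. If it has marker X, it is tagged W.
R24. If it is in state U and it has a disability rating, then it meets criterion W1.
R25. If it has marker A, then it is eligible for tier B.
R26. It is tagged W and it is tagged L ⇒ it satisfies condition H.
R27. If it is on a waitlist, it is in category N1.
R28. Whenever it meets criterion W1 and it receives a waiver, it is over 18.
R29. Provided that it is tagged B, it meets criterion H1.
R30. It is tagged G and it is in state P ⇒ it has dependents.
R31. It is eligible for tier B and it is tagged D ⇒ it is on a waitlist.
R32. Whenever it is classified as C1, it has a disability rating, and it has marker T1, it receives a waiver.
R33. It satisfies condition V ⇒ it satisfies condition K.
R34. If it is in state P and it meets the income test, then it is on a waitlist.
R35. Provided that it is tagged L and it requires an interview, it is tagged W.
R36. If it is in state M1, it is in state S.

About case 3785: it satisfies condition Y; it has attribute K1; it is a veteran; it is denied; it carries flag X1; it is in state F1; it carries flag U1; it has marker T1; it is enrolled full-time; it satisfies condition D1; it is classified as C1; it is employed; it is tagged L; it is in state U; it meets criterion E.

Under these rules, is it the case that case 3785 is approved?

Forward chaining from the given facts derives: is eligible for tier A, has marker C, has attribute J, is tagged W, is a resident, is in state P, satisfies condition H, is in state N.
Rules concluding "it is approved": R2 needs "it has a qualifying event"; R18 needs "it is in category N1" — none of these are established.

No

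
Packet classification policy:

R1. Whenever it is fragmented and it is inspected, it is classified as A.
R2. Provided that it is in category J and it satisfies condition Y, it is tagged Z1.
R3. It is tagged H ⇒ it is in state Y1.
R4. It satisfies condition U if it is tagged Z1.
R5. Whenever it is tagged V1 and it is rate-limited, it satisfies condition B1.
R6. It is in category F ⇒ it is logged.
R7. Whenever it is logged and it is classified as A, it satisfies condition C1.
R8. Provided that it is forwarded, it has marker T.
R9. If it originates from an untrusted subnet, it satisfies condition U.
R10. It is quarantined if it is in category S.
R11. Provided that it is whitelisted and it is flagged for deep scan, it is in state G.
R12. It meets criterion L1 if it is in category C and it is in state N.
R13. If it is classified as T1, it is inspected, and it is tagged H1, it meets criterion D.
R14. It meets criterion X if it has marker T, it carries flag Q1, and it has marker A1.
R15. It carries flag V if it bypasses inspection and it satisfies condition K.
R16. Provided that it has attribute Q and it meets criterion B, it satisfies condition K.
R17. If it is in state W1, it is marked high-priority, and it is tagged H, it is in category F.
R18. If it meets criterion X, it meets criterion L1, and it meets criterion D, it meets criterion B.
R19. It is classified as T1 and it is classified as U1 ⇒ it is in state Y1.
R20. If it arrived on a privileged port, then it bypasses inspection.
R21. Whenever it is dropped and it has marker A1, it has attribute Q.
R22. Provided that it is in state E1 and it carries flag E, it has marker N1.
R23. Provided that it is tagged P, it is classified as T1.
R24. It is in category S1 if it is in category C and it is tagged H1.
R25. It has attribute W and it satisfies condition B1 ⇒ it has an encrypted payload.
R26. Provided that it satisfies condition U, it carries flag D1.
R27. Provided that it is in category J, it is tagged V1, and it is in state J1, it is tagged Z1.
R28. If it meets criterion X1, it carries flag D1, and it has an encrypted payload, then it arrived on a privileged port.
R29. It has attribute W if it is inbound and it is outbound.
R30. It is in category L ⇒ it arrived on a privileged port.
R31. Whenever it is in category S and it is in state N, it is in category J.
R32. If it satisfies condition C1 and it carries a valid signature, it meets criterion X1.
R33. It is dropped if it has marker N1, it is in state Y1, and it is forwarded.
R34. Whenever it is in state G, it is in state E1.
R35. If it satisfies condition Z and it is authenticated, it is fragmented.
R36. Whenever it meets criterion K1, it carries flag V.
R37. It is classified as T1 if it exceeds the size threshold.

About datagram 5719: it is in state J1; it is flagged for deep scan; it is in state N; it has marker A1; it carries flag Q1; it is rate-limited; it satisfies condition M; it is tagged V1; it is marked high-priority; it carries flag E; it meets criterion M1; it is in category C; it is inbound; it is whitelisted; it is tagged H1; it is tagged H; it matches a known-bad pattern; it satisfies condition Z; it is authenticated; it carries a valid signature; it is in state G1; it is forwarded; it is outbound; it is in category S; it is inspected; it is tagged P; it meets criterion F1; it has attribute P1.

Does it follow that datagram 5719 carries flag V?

Forward chaining from the given facts derives: is in state Y1, satisfies condition B1, has marker T, is quarantined, is in state G, meets criterion L1, meets criterion X, is classified as T1, is in category S1, has attribute W, is in category J, is in state E1, is fragmented, is classified as A, meets criterion D, meets criterion B, has marker N1, has an encrypted payload, is tagged Z1, is dropped, satisfies condition U, has attribute Q, carries flag D1, satisfies condition K.
Rules concluding "it carries flag V": R15 needs "it bypasses inspection"; R36 needs "it meets criterion K1" — none of these are established.

No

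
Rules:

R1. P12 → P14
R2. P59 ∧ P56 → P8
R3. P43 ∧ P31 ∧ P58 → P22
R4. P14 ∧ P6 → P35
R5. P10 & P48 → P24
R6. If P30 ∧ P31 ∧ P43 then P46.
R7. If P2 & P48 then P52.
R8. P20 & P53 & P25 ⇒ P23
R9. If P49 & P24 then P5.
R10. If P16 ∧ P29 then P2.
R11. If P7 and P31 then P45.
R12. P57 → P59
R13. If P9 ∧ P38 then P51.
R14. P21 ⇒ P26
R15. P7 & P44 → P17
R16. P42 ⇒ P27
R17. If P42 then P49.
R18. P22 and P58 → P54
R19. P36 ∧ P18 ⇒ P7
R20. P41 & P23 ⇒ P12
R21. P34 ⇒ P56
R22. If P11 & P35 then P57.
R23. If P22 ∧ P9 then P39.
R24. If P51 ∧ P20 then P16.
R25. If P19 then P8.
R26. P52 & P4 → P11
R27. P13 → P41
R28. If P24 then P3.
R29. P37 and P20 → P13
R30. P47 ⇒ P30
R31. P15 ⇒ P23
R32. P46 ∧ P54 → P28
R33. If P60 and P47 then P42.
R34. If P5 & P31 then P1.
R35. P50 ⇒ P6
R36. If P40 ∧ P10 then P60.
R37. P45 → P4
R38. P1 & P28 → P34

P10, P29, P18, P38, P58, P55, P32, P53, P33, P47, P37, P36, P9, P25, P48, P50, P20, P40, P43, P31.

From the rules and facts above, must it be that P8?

P22  (by R3: P43, P31, P58)
P24  (by R5: P10, P48)
P23  (by R8: P20, P53, P25)
P51  (by R13: P9, P38)
P54  (by R18: P22, P58)
P7  (by R19: P36, P18)
P16  (by R24: P51, P20)
P13  (by R29: P37, P20)
P30  (by R30: P47)
P6  (by R35: P50)
P60  (by R36: P40, P10)
P46  (by R6: P30, P31, P43)
P2  (by R10: P16, P29)
P45  (by R11: P7, P31)
P41  (by R27: P13)
P28  (by R32: P46, P54)
P42  (by R33: P60, P47)
P4  (by R37: P45)
P52  (by R7: P2, P48)
P49  (by R17: P42)
P12  (by R20: P41, P23)
P11  (by R26: P52, P4)
P14  (by R1: P12)
P35  (by R4: P14, P6)
P5  (by R9: P49, P24)
P57  (by R22: P11, P35)
P1  (by R34: P5, P31)
P34  (by R38: P1, P28)
P59  (by R12: P57)
P56  (by R21: P34)
P8  (by R2: P59, P56)

Yes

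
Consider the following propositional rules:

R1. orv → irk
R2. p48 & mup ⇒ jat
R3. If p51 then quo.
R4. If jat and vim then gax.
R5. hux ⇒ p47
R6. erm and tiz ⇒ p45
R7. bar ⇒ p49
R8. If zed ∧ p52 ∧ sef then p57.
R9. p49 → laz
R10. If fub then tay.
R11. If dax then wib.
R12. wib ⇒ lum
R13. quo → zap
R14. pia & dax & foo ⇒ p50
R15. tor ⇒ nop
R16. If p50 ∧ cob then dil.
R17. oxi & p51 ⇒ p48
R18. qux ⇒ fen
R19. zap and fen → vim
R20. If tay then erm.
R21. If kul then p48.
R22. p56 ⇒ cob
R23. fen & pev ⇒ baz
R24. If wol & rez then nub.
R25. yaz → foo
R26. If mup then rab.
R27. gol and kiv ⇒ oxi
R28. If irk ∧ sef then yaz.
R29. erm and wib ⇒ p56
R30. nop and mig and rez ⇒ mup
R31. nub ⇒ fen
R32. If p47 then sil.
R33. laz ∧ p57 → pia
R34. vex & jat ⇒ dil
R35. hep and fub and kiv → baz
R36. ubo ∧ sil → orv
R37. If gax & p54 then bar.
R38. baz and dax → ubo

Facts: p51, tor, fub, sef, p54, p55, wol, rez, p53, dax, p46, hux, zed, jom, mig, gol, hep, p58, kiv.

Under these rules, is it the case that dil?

No

Forward chaining from the given facts derives: quo, p47, tay, wib, lum, zap, nop, erm, nub, oxi, p56, mup, fen, sil, baz, ubo, p48, vim, cob, rab, orv, irk, jat, gax, yaz, bar, p49, laz, foo.
Rules concluding dil: R16 needs p50; R34 needs vex — none of these are established.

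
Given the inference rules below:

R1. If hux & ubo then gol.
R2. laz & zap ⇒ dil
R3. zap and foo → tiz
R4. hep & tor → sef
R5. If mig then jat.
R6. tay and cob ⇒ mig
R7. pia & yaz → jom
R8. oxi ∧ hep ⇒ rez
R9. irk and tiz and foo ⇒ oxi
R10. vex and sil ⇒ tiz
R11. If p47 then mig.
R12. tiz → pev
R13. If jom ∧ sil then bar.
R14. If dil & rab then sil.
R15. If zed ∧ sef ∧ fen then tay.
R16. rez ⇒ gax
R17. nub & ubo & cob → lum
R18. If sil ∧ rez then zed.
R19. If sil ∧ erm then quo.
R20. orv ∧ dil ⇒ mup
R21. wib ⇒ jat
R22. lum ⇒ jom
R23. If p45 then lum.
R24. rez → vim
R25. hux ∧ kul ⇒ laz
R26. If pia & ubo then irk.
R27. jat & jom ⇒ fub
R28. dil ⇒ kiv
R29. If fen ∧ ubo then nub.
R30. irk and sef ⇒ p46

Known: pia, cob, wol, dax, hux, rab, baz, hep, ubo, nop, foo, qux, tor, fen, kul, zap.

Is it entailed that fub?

Yes

tiz  (by R3: zap, foo)
sef  (by R4: hep, tor)
laz  (by R25: hux, kul)
irk  (by R26: pia, ubo)
nub  (by R29: fen, ubo)
dil  (by R2: laz, zap)
oxi  (by R9: irk, tiz, foo)
sil  (by R14: dil, rab)
lum  (by R17: nub, ubo, cob)
jom  (by R22: lum)
rez  (by R8: oxi, hep)
zed  (by R18: sil, rez)
tay  (by R15: zed, sef, fen)
mig  (by R6: tay, cob)
jat  (by R5: mig)
fub  (by R27: jat, jom)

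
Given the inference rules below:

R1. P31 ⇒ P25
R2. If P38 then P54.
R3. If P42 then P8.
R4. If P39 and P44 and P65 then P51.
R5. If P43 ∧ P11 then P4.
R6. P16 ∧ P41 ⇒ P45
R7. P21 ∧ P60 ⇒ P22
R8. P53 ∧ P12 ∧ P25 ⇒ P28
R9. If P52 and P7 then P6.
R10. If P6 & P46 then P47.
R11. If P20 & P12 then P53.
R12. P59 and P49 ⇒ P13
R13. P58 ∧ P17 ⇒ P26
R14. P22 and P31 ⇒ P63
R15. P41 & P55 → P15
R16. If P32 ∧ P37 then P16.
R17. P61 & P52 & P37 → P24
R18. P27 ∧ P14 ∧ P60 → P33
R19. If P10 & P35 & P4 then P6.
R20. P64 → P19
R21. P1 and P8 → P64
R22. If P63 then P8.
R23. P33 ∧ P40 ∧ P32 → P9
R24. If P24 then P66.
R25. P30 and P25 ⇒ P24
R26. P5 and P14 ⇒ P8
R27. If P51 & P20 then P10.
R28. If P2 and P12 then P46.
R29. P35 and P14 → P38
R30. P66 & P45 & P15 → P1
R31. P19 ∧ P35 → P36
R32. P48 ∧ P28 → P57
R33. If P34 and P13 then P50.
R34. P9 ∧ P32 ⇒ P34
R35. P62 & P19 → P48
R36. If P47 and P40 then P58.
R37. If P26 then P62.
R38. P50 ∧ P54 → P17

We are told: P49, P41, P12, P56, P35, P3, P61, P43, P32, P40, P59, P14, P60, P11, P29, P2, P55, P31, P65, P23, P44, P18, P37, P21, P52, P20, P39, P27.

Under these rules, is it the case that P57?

Yes

P25  (by R1: P31)
P51  (by R4: P39, P44, P65)
P4  (by R5: P43, P11)
P22  (by R7: P21, P60)
P53  (by R11: P20, P12)
P13  (by R12: P59, P49)
P63  (by R14: P22, P31)
P15  (by R15: P41, P55)
P16  (by R16: P32, P37)
P24  (by R17: P61, P52, P37)
P33  (by R18: P27, P14, P60)
P8  (by R22: P63)
P9  (by R23: P33, P40, P32)
P66  (by R24: P24)
P10  (by R27: P51, P20)
P46  (by R28: P2, P12)
P38  (by R29: P35, P14)
P34  (by R34: P9, P32)
P54  (by R2: P38)
P45  (by R6: P16, P41)
P28  (by R8: P53, P12, P25)
P6  (by R19: P10, P35, P4)
P1  (by R30: P66, P45, P15)
P50  (by R33: P34, P13)
P17  (by R38: P50, P54)
P47  (by R10: P6, P46)
P64  (by R21: P1, P8)
P58  (by R36: P47, P40)
P26  (by R13: P58, P17)
P19  (by R20: P64)
P62  (by R37: P26)
P48  (by R35: P62, P19)
P57  (by R32: P48, P28)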